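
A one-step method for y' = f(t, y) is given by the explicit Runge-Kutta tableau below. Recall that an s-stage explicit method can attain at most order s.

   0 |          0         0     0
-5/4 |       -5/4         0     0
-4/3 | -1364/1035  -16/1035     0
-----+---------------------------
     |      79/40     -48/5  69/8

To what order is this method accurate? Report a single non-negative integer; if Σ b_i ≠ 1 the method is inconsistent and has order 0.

b = (79/40, -48/5, 69/8)
c = (0, -5/4, -4/3)
Ac = (0, 0, 4/207)
Σ b_i: 79/40·1 + (-48/5)·1 + 69/8·1 = 1 ✓
b·c: (-48/5)·(-5/4) + 69/8·(-4/3) = 1/2 ✓
b·c²: (-48/5)·25/16 + 69/8·16/9 = 1/3 ✓
b·Ac: 69/8·4/207 = 1/6 ✓; 3 stages ⇒ order 3.

3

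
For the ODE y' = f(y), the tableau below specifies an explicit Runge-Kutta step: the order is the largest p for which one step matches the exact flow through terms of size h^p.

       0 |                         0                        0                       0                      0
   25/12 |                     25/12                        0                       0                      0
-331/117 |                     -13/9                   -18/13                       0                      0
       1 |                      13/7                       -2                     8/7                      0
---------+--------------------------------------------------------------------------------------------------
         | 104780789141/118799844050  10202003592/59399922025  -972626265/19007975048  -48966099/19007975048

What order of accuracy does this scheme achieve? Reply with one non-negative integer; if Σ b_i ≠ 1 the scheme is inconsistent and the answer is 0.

b = (104780789141/118799844050, 10202003592/59399922025, -972626265/19007975048, -48966099/19007975048)
c = (0, 25/12, -331/117, 1)
Ac = (0, 0, -75/26, -12121/1638)
Σ b_i: 104780789141/118799844050·1 + 10202003592/59399922025·1 + (-972626265/19007975048)·1 + (-48966099/19007975048)·1 = 1 ✓
b·c: 10202003592/59399922025·25/12 + (-972626265/19007975048)·(-331/117) + (-48966099/19007975048)·1 = 1/2 ✓
b·c²: 10202003592/59399922025·625/144 + (-972626265/19007975048)·109561/13689 + (-48966099/19007975048)·1 = 1/3 ✓
b·Ac: (-972626265/19007975048)·(-75/26) + (-48966099/19007975048)·(-12121/1638) = 1/6 ✓
b·c³: 10202003592/59399922025·15625/1728 + (-972626265/19007975048)·(-36264691/1601613) + (-48966099/19007975048)·1 = 18074223007481/6671799241848 ≠ 1/4 ⇒ order 3.
b·(c∘Ac): (-972626265/19007975048)·8275/1014 + (-48966099/19007975048)·(-12121/1638) = -5681262119/14255981286 ≠ 1/8
b·Ac²: (-972626265/19007975048)·(-625/104) + (-48966099/19007975048)·357529/766584 = 2043617593481/6671799241848 ≠ 1/12
b·A²c: (-48966099/19007975048)·(-300/91) = 40356675/4751993762 ≠ 1/24

3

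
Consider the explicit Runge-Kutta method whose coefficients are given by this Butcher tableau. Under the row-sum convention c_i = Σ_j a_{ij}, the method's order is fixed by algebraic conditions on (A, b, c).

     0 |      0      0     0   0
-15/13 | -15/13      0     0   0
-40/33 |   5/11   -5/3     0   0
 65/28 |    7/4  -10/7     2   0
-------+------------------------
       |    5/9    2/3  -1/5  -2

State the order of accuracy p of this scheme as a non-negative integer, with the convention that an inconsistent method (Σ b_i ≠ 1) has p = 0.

0

b = (5/9, 2/3, -1/5, -2)
c = (0, -15/13, -40/33, 65/28)
Ac = (0, 0, 25/13, -2330/3003)
Σ b_i: 5/9·1 + 2/3·1 + (-1/5)·1 + (-2)·1 = -44/45 ≠ 1 ⇒ order 0.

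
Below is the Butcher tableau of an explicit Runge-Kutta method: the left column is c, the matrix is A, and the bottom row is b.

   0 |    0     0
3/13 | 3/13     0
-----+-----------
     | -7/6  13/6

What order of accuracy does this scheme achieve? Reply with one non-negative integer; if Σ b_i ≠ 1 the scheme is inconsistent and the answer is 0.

2

b = (-7/6, 13/6)
c = (0, 3/13)
Σ b_i: (-7/6)·1 + 13/6·1 = 1 ✓
b·c: 13/6·3/13 = 1/2 ✓; 2 stages ⇒ order 2.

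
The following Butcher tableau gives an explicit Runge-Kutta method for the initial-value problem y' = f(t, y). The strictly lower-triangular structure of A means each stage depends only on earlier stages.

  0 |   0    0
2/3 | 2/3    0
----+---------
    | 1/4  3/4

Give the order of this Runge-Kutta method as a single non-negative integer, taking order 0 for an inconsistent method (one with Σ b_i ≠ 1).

b = (1/4, 3/4)
c = (0, 2/3)
Σ b_i: 1/4·1 + 3/4·1 = 1 ✓
b·c: 3/4·2/3 = 1/2 ✓; 2 stages ⇒ order 2.

2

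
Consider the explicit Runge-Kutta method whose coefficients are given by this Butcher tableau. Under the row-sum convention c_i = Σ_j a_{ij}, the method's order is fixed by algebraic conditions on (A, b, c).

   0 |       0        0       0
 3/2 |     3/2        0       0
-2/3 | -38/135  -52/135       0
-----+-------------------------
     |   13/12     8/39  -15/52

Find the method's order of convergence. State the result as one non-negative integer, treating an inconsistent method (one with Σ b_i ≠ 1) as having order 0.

b = (13/12, 8/39, -15/52)
c = (0, 3/2, -2/3)
Ac = (0, 0, -26/45)
Σ b_i: 13/12·1 + 8/39·1 + (-15/52)·1 = 1 ✓
b·c: 8/39·3/2 + (-15/52)·(-2/3) = 1/2 ✓
b·c²: 8/39·9/4 + (-15/52)·4/9 = 1/3 ✓
b·Ac: (-15/52)·(-26/45) = 1/6 ✓; 3 stages ⇒ order 3.

3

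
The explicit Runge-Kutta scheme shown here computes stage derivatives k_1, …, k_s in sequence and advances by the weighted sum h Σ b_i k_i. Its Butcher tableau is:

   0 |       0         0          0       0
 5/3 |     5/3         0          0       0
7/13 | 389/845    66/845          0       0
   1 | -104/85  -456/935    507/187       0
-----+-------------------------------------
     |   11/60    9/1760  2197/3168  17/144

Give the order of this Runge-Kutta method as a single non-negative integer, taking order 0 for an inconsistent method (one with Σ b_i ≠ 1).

4

b = (11/60, 9/1760, 2197/3168, 17/144)
c = (0, 5/3, 7/13, 1)
Ac = (0, 0, 22/169, 11/17)
Σ b_i: 11/60·1 + 9/1760·1 + 2197/3168·1 + 17/144·1 = 1 ✓
b·c: 9/1760·5/3 + 2197/3168·7/13 + 17/144·1 = 1/2 ✓
b·c²: 9/1760·25/9 + 2197/3168·49/169 + 17/144·1 = 1/3 ✓
b·Ac: 2197/3168·22/169 + 17/144·11/17 = 1/6 ✓
b·c³: 9/1760·125/27 + 2197/3168·343/2197 + 17/144·1 = 1/4 ✓
b·(c∘Ac): 2197/3168·154/2197 + 17/144·11/17 = 1/8 ✓
b·Ac²: 2197/3168·110/507 + 17/144·(-29/51) = 1/12 ✓
b·A²c: 17/144·6/17 = 1/24 ✓; 4 stages ⇒ order 4.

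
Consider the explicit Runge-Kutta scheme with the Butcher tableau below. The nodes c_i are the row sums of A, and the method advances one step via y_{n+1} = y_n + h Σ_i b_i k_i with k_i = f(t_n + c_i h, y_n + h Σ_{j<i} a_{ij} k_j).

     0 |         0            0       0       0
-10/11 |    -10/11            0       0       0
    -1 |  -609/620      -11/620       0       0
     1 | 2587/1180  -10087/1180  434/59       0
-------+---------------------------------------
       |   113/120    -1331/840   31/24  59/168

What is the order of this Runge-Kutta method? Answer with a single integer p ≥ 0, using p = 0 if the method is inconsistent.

4

b = (113/120, -1331/840, 31/24, 59/168)
c = (0, -10/11, -1, 1)
Ac = (0, 0, 1/62, 49/118)
Σ b_i: 113/120·1 + (-1331/840)·1 + 31/24·1 + 59/168·1 = 1 ✓
b·c: (-1331/840)·(-10/11) + 31/24·(-1) + 59/168·1 = 1/2 ✓
b·c²: (-1331/840)·100/121 + 31/24·1 + 59/168·1 = 1/3 ✓
b·Ac: 31/24·1/62 + 59/168·49/118 = 1/6 ✓
b·c³: (-1331/840)·(-1000/1331) + 31/24·(-1) + 59/168·1 = 1/4 ✓
b·(c∘Ac): 31/24·(-1/62) + 59/168·49/118 = 1/8 ✓
b·Ac²: 31/24·(-5/341) + 59/168·189/649 = 1/12 ✓
b·A²c: 59/168·7/59 = 1/24 ✓; 4 stages ⇒ order 4.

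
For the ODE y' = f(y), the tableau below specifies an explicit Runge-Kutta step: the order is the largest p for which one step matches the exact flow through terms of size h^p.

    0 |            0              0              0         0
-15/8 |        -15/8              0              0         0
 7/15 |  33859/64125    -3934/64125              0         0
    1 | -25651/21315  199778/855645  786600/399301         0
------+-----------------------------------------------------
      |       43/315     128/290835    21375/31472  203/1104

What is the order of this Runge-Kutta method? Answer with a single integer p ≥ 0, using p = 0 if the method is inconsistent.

b = (43/315, 128/290835, 21375/31472, 203/1104)
c = (0, -15/8, 7/15, 1)
Ac = (0, 0, 1967/17100, 391/812)
Σ b_i: 43/315·1 + 128/290835·1 + 21375/31472·1 + 203/1104·1 = 1 ✓
b·c: 128/290835·(-15/8) + 21375/31472·7/15 + 203/1104·1 = 1/2 ✓
b·c²: 128/290835·225/64 + 21375/31472·49/225 + 203/1104·1 = 1/3 ✓
b·Ac: 21375/31472·1967/17100 + 203/1104·391/812 = 1/6 ✓
b·c³: 128/290835·(-3375/512) + 21375/31472·343/3375 + 203/1104·1 = 1/4 ✓
b·(c∘Ac): 21375/31472·13769/256500 + 203/1104·391/812 = 1/8 ✓
b·Ac²: 21375/31472·(-1967/9120) + 203/1104·8119/6496 = 1/12 ✓
b·A²c: 203/1104·46/203 = 1/24 ✓; 4 stages ⇒ order 4.

4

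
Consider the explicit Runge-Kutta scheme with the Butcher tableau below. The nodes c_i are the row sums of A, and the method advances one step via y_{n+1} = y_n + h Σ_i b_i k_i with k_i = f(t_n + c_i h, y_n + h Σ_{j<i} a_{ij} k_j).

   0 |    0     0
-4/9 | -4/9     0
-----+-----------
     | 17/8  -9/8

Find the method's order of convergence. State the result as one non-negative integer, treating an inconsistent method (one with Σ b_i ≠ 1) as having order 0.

2

b = (17/8, -9/8)
c = (0, -4/9)
Σ b_i: 17/8·1 + (-9/8)·1 = 1 ✓
b·c: (-9/8)·(-4/9) = 1/2 ✓; 2 stages ⇒ order 2.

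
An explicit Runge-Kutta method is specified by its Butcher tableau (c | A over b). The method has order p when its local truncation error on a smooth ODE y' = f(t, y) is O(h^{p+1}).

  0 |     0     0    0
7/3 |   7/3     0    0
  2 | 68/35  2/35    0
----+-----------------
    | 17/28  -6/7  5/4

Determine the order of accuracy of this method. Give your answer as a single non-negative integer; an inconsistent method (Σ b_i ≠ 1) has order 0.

3

b = (17/28, -6/7, 5/4)
c = (0, 7/3, 2)
Ac = (0, 0, 2/15)
Σ b_i: 17/28·1 + (-6/7)·1 + 5/4·1 = 1 ✓
b·c: (-6/7)·7/3 + 5/4·2 = 1/2 ✓
b·c²: (-6/7)·49/9 + 5/4·4 = 1/3 ✓
b·Ac: 5/4·2/15 = 1/6 ✓; 3 stages ⇒ order 3.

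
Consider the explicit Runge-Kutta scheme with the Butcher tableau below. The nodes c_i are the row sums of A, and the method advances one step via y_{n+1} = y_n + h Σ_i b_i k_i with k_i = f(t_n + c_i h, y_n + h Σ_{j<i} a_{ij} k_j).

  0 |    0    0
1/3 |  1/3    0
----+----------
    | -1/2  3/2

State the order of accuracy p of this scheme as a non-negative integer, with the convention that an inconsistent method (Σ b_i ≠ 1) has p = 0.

b = (-1/2, 3/2)
c = (0, 1/3)
Σ b_i: (-1/2)·1 + 3/2·1 = 1 ✓
b·c: 3/2·1/3 = 1/2 ✓; 2 stages ⇒ order 2.

2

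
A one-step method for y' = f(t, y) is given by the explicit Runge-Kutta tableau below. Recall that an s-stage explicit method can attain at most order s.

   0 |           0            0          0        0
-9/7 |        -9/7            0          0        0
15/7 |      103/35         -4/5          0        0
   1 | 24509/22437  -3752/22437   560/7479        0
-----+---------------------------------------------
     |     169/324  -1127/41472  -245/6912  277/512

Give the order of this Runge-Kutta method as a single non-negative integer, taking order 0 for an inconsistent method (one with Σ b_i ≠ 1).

b = (169/324, -1127/41472, -245/6912, 277/512)
c = (0, -9/7, 15/7, 1)
Ac = (0, 0, 36/35, 104/277)
Σ b_i: 169/324·1 + (-1127/41472)·1 + (-245/6912)·1 + 277/512·1 = 1 ✓
b·c: (-1127/41472)·(-9/7) + (-245/6912)·15/7 + 277/512·1 = 1/2 ✓
b·c²: (-1127/41472)·81/49 + (-245/6912)·225/49 + 277/512·1 = 1/3 ✓
b·Ac: (-245/6912)·36/35 + 277/512·104/277 = 1/6 ✓
b·c³: (-1127/41472)·(-729/343) + (-245/6912)·3375/343 + 277/512·1 = 1/4 ✓
b·(c∘Ac): (-245/6912)·108/49 + 277/512·104/277 = 1/8 ✓
b·Ac²: (-245/6912)·(-324/245) + 277/512·56/831 = 1/12 ✓
b·A²c: 277/512·64/831 = 1/24 ✓; 4 stages ⇒ order 4.

4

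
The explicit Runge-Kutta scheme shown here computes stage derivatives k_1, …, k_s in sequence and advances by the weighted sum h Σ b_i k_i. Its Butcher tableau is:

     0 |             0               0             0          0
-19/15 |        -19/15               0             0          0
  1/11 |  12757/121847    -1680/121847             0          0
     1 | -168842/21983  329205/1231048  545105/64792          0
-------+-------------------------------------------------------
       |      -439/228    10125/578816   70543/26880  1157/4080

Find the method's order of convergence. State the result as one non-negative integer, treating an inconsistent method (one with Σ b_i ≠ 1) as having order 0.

b = (-439/228, 10125/578816, 70543/26880, 1157/4080)
c = (0, -19/15, 1/11, 1)
Ac = (0, 0, 112/6413, 493/1157)
Σ b_i: (-439/228)·1 + 10125/578816·1 + 70543/26880·1 + 1157/4080·1 = 1 ✓
b·c: 10125/578816·(-19/15) + 70543/26880·1/11 + 1157/4080·1 = 1/2 ✓
b·c²: 10125/578816·361/225 + 70543/26880·1/121 + 1157/4080·1 = 1/3 ✓
b·Ac: 70543/26880·112/6413 + 1157/4080·493/1157 = 1/6 ✓
b·c³: 10125/578816·(-6859/3375) + 70543/26880·1/1331 + 1157/4080·1 = 1/4 ✓
b·(c∘Ac): 70543/26880·112/70543 + 1157/4080·493/1157 = 1/8 ✓
b·Ac²: 70543/26880·(-2128/96195) + 1157/4080·8653/17355 = 1/12 ✓
b·A²c: 1157/4080·170/1157 = 1/24 ✓; 4 stages ⇒ order 4.

4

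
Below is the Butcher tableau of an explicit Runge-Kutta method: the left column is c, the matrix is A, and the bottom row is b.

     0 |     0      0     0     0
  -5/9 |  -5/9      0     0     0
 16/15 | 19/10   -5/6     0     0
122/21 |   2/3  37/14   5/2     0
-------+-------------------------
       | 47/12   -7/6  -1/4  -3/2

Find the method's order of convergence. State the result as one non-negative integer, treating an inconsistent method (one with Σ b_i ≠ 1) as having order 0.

b = (47/12, -7/6, -1/4, -3/2)
c = (0, -5/9, 16/15, 122/21)
Ac = (0, 0, 25/54, 151/126)
Σ b_i: 47/12·1 + (-7/6)·1 + (-1/4)·1 + (-3/2)·1 = 1 ✓
b·c: (-7/6)·(-5/9) + (-1/4)·16/15 + (-3/2)·122/21 = -15749/1890 ≠ 1/2 ⇒ order 1.

1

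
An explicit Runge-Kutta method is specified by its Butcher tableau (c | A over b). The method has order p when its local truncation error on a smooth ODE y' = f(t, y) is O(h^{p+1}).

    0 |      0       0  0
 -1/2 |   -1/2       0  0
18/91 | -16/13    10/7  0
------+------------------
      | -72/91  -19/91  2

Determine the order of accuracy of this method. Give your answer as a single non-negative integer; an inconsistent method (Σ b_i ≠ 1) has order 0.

2

b = (-72/91, -19/91, 2)
c = (0, -1/2, 18/91)
Ac = (0, 0, -5/7)
Σ b_i: (-72/91)·1 + (-19/91)·1 + 2·1 = 1 ✓
b·c: (-19/91)·(-1/2) + 2·18/91 = 1/2 ✓
b·c²: (-19/91)·1/4 + 2·324/8281 = 863/33124 ≠ 1/3 ⇒ order 2.
b·Ac: 2·(-5/7) = -10/7 ≠ 1/6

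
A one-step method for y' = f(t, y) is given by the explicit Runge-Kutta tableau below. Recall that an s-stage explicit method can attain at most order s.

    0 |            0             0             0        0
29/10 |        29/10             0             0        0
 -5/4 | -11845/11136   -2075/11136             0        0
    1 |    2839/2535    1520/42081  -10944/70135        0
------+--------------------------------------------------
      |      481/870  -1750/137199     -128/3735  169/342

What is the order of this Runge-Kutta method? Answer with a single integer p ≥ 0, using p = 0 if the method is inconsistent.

b = (481/870, -1750/137199, -128/3735, 169/342)
c = (0, 29/10, -5/4, 1)
Ac = (0, 0, -415/768, 152/507)
Σ b_i: 481/870·1 + (-1750/137199)·1 + (-128/3735)·1 + 169/342·1 = 1 ✓
b·c: (-1750/137199)·29/10 + (-128/3735)·(-5/4) + 169/342·1 = 1/2 ✓
b·c²: (-1750/137199)·841/100 + (-128/3735)·25/16 + 169/342·1 = 1/3 ✓
b·Ac: (-128/3735)·(-415/768) + 169/342·152/507 = 1/6 ✓
b·c³: (-1750/137199)·24389/1000 + (-128/3735)·(-125/64) + 169/342·1 = 1/4 ✓
b·(c∘Ac): (-128/3735)·2075/3072 + 169/342·152/507 = 1/8 ✓
b·Ac²: (-128/3735)·(-2407/1536) + 169/342·152/2535 = 1/12 ✓
b·A²c: 169/342·57/676 = 1/24 ✓; 4 stages ⇒ order 4.

4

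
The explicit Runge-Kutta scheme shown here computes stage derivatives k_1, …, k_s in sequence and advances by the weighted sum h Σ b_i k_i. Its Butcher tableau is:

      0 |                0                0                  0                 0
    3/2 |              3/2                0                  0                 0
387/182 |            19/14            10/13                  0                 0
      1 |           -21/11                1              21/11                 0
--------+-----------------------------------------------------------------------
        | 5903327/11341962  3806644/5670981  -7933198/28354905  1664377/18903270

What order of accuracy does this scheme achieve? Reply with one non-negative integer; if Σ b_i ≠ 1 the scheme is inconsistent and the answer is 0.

b = (5903327/11341962, 3806644/5670981, -7933198/28354905, 1664377/18903270)
c = (0, 3/2, 387/182, 1)
Ac = (0, 0, 15/13, 795/143)
Σ b_i: 5903327/11341962·1 + 3806644/5670981·1 + (-7933198/28354905)·1 + 1664377/18903270·1 = 1 ✓
b·c: 3806644/5670981·3/2 + (-7933198/28354905)·387/182 + 1664377/18903270·1 = 1/2 ✓
b·c²: 3806644/5670981·9/4 + (-7933198/28354905)·149769/33124 + 1664377/18903270·1 = 1/3 ✓
b·Ac: (-7933198/28354905)·15/13 + 1664377/18903270·795/143 = 1/6 ✓
b·c³: 3806644/5670981·27/8 + (-7933198/28354905)·57960603/6028568 + 1664377/18903270·1 = -231471215/688079028 ≠ 1/4 ⇒ order 3.
b·(c∘Ac): (-7933198/28354905)·5805/2366 + 1664377/18903270·795/143 = -248207/1260218 ≠ 1/8
b·Ac²: (-7933198/28354905)·45/26 + 1664377/18903270·141606/13013 = 135861074/286699595 ≠ 1/12
b·A²c: 1664377/18903270·315/143 = 244419/1260218 ≠ 1/24

3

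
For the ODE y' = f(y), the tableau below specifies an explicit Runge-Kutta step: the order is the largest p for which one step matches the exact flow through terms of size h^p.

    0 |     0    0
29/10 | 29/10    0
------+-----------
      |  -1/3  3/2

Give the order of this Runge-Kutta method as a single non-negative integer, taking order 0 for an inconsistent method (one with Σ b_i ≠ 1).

0

b = (-1/3, 3/2)
c = (0, 29/10)
Σ b_i: (-1/3)·1 + 3/2·1 = 7/6 ≠ 1 ⇒ order 0.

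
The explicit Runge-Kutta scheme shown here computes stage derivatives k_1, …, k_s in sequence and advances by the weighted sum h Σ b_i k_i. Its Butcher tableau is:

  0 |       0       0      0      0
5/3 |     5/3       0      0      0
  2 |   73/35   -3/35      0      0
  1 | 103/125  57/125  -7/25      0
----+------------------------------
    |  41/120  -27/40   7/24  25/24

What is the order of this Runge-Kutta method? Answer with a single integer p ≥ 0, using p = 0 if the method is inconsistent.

b = (41/120, -27/40, 7/24, 25/24)
c = (0, 5/3, 2, 1)
Ac = (0, 0, -1/7, 1/5)
Σ b_i: 41/120·1 + (-27/40)·1 + 7/24·1 + 25/24·1 = 1 ✓
b·c: (-27/40)·5/3 + 7/24·2 + 25/24·1 = 1/2 ✓
b·c²: (-27/40)·25/9 + 7/24·4 + 25/24·1 = 1/3 ✓
b·Ac: 7/24·(-1/7) + 25/24·1/5 = 1/6 ✓
b·c³: (-27/40)·125/27 + 7/24·8 + 25/24·1 = 1/4 ✓
b·(c∘Ac): 7/24·(-2/7) + 25/24·1/5 = 1/8 ✓
b·Ac²: 7/24·(-5/21) + 25/24·11/75 = 1/12 ✓
b·A²c: 25/24·1/25 = 1/24 ✓; 4 stages ⇒ order 4.

4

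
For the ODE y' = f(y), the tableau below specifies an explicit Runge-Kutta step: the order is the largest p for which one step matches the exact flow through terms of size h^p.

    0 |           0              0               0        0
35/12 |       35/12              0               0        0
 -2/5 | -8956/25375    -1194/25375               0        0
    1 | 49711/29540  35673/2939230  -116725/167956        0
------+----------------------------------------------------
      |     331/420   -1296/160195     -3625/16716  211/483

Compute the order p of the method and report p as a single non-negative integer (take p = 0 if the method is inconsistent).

b = (331/420, -1296/160195, -3625/16716, 211/483)
c = (0, 35/12, -2/5, 1)
Ac = (0, 0, -199/1450, 529/1688)
Σ b_i: 331/420·1 + (-1296/160195)·1 + (-3625/16716)·1 + 211/483·1 = 1 ✓
b·c: (-1296/160195)·35/12 + (-3625/16716)·(-2/5) + 211/483·1 = 1/2 ✓
b·c²: (-1296/160195)·1225/144 + (-3625/16716)·4/25 + 211/483·1 = 1/3 ✓
b·Ac: (-3625/16716)·(-199/1450) + 211/483·529/1688 = 1/6 ✓
b·c³: (-1296/160195)·42875/1728 + (-3625/16716)·(-8/125) + 211/483·1 = 1/4 ✓
b·(c∘Ac): (-3625/16716)·199/3625 + 211/483·529/1688 = 1/8 ✓
b·Ac²: (-3625/16716)·(-1393/3480) + 211/483·(-161/20256) = 1/12 ✓
b·A²c: 211/483·161/1688 = 1/24 ✓; 4 stages ⇒ order 4.

4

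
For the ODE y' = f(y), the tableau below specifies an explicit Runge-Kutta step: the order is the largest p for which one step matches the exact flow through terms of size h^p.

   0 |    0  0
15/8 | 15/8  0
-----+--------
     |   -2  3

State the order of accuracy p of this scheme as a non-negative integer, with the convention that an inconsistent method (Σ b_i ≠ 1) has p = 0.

1

b = (-2, 3)
c = (0, 15/8)
Σ b_i: (-2)·1 + 3·1 = 1 ✓
b·c: 3·15/8 = 45/8 ≠ 1/2 ⇒ order 1.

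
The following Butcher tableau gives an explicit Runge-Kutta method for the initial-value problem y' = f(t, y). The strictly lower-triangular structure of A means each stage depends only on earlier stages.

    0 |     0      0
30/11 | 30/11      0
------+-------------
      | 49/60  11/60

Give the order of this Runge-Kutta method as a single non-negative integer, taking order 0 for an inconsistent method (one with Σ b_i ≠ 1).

2

b = (49/60, 11/60)
c = (0, 30/11)
Σ b_i: 49/60·1 + 11/60·1 = 1 ✓
b·c: 11/60·30/11 = 1/2 ✓; 2 stages ⇒ order 2.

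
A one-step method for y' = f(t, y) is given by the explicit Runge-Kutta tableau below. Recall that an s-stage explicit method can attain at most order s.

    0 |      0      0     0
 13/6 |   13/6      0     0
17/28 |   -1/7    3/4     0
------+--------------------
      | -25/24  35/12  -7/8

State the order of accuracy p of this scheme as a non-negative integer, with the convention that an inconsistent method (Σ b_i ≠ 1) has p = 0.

1

b = (-25/24, 35/12, -7/8)
c = (0, 13/6, 17/28)
Ac = (0, 0, 13/8)
Σ b_i: (-25/24)·1 + 35/12·1 + (-7/8)·1 = 1 ✓
b·c: 35/12·13/6 + (-7/8)·17/28 = 1667/288 ≠ 1/2 ⇒ order 1.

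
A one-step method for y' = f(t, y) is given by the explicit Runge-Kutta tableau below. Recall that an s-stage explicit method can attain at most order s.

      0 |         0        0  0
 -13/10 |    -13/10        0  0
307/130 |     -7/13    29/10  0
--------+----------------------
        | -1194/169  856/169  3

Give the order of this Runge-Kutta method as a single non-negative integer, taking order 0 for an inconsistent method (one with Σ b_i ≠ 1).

b = (-1194/169, 856/169, 3)
c = (0, -13/10, 307/130)
Ac = (0, 0, -377/100)
Σ b_i: (-1194/169)·1 + 856/169·1 + 3·1 = 1 ✓
b·c: 856/169·(-13/10) + 3·307/130 = 1/2 ✓
b·c²: 856/169·169/100 + 3·94249/16900 = 427411/16900 ≠ 1/3 ⇒ order 2.
b·Ac: 3·(-377/100) = -1131/100 ≠ 1/6

2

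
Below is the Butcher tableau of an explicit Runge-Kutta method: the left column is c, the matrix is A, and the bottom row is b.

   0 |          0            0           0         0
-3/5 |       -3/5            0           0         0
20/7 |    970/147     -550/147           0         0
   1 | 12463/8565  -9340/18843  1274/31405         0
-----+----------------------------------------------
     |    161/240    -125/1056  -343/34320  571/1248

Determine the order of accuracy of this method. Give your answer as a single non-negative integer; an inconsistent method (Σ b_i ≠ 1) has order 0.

b = (161/240, -125/1056, -343/34320, 571/1248)
c = (0, -3/5, 20/7, 1)
Ac = (0, 0, 110/49, 236/571)
Σ b_i: 161/240·1 + (-125/1056)·1 + (-343/34320)·1 + 571/1248·1 = 1 ✓
b·c: (-125/1056)·(-3/5) + (-343/34320)·20/7 + 571/1248·1 = 1/2 ✓
b·c²: (-125/1056)·9/25 + (-343/34320)·400/49 + 571/1248·1 = 1/3 ✓
b·Ac: (-343/34320)·110/49 + 571/1248·236/571 = 1/6 ✓
b·c³: (-125/1056)·(-27/125) + (-343/34320)·8000/343 + 571/1248·1 = 1/4 ✓
b·(c∘Ac): (-343/34320)·2200/343 + 571/1248·236/571 = 1/8 ✓
b·Ac²: (-343/34320)·(-66/49) + 571/1248·436/2855 = 1/12 ✓
b·A²c: 571/1248·52/571 = 1/24 ✓; 4 stages ⇒ order 4.

4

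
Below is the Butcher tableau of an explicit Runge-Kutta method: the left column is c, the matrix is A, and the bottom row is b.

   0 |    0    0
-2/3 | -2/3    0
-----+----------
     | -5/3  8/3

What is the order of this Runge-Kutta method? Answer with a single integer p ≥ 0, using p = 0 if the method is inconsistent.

b = (-5/3, 8/3)
c = (0, -2/3)
Σ b_i: (-5/3)·1 + 8/3·1 = 1 ✓
b·c: 8/3·(-2/3) = -16/9 ≠ 1/2 ⇒ order 1.

1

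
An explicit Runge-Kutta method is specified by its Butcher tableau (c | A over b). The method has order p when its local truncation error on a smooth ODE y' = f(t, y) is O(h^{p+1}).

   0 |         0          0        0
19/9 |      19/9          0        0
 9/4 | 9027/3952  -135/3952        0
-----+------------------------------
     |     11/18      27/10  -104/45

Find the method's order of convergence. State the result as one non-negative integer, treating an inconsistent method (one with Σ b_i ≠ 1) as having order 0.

3

b = (11/18, 27/10, -104/45)
c = (0, 19/9, 9/4)
Ac = (0, 0, -15/208)
Σ b_i: 11/18·1 + 27/10·1 + (-104/45)·1 = 1 ✓
b·c: 27/10·19/9 + (-104/45)·9/4 = 1/2 ✓
b·c²: 27/10·361/81 + (-104/45)·81/16 = 1/3 ✓
b·Ac: (-104/45)·(-15/208) = 1/6 ✓; 3 stages ⇒ order 3.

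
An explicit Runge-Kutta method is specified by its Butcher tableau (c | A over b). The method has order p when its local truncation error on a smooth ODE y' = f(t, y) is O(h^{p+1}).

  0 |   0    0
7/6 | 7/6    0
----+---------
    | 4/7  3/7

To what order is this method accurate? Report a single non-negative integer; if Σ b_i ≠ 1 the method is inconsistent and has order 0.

2

b = (4/7, 3/7)
c = (0, 7/6)
Σ b_i: 4/7·1 + 3/7·1 = 1 ✓
b·c: 3/7·7/6 = 1/2 ✓; 2 stages ⇒ order 2.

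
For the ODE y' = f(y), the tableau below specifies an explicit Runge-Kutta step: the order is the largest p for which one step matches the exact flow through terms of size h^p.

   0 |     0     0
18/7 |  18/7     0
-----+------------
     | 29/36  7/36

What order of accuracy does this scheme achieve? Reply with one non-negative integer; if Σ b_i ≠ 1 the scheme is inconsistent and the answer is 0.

b = (29/36, 7/36)
c = (0, 18/7)
Σ b_i: 29/36·1 + 7/36·1 = 1 ✓
b·c: 7/36·18/7 = 1/2 ✓; 2 stages ⇒ order 2.

2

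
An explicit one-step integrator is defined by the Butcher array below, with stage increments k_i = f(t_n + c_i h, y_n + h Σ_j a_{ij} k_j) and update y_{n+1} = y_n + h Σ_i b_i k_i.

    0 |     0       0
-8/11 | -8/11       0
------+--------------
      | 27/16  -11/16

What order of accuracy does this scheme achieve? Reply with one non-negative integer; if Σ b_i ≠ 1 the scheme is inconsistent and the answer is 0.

b = (27/16, -11/16)
c = (0, -8/11)
Σ b_i: 27/16·1 + (-11/16)·1 = 1 ✓
b·c: (-11/16)·(-8/11) = 1/2 ✓; 2 stages ⇒ order 2.

2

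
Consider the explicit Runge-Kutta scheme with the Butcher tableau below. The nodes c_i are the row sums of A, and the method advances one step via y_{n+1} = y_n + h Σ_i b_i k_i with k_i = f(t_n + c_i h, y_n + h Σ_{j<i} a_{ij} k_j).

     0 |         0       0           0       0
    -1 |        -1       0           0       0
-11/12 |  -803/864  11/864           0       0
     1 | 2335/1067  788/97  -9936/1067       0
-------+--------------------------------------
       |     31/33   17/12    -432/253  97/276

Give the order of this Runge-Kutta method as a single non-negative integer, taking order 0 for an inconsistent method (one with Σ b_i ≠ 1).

4

b = (31/33, 17/12, -432/253, 97/276)
c = (0, -1, -11/12, 1)
Ac = (0, 0, -11/864, 40/97)
Σ b_i: 31/33·1 + 17/12·1 + (-432/253)·1 + 97/276·1 = 1 ✓
b·c: 17/12·(-1) + (-432/253)·(-11/12) + 97/276·1 = 1/2 ✓
b·c²: 17/12·1 + (-432/253)·121/144 + 97/276·1 = 1/3 ✓
b·Ac: (-432/253)·(-11/864) + 97/276·40/97 = 1/6 ✓
b·c³: 17/12·(-1) + (-432/253)·(-1331/1728) + 97/276·1 = 1/4 ✓
b·(c∘Ac): (-432/253)·121/10368 + 97/276·40/97 = 1/8 ✓
b·Ac²: (-432/253)·11/864 + 97/276·29/97 = 1/12 ✓
b·A²c: 97/276·23/194 = 1/24 ✓; 4 stages ⇒ order 4.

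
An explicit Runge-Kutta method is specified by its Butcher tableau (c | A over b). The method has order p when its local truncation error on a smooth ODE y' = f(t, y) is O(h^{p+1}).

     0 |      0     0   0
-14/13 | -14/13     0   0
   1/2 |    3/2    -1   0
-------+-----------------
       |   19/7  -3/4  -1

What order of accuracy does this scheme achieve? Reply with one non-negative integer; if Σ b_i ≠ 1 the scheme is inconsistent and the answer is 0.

0

b = (19/7, -3/4, -1)
c = (0, -14/13, 1/2)
Ac = (0, 0, 14/13)
Σ b_i: 19/7·1 + (-3/4)·1 + (-1)·1 = 27/28 ≠ 1 ⇒ order 0.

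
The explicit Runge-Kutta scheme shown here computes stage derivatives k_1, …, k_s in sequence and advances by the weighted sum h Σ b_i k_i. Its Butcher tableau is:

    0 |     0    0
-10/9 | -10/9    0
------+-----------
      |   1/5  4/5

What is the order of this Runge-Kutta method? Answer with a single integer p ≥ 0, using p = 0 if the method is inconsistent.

1

b = (1/5, 4/5)
c = (0, -10/9)
Σ b_i: 1/5·1 + 4/5·1 = 1 ✓
b·c: 4/5·(-10/9) = -8/9 ≠ 1/2 ⇒ order 1.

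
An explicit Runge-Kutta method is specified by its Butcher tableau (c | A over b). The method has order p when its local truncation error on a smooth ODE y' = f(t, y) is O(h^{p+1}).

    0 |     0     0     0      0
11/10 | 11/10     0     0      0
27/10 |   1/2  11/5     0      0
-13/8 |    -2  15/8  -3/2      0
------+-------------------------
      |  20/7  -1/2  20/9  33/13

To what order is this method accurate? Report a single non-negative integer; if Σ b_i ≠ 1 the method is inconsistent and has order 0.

0

b = (20/7, -1/2, 20/9, 33/13)
c = (0, 11/10, 27/10, -13/8)
Ac = (0, 0, 121/50, -159/80)
Σ b_i: 20/7·1 + (-1/2)·1 + 20/9·1 + 33/13·1 = 11659/1638 ≠ 1 ⇒ order 0.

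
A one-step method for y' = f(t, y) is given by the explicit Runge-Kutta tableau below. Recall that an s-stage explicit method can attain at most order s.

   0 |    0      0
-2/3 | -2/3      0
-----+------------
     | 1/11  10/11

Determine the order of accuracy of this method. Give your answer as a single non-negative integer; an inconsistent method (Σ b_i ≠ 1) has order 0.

1

b = (1/11, 10/11)
c = (0, -2/3)
Σ b_i: 1/11·1 + 10/11·1 = 1 ✓
b·c: 10/11·(-2/3) = -20/33 ≠ 1/2 ⇒ order 1.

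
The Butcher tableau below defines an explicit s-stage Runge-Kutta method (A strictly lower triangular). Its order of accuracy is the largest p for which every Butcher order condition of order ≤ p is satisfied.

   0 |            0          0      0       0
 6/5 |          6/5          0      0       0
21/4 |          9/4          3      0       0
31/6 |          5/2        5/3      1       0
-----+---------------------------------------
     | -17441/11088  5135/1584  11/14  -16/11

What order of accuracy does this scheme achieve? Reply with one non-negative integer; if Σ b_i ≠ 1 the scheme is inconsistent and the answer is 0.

b = (-17441/11088, 5135/1584, 11/14, -16/11)
c = (0, 6/5, 21/4, 31/6)
Ac = (0, 0, 18/5, 29/4)
Σ b_i: (-17441/11088)·1 + 5135/1584·1 + 11/14·1 + (-16/11)·1 = 1 ✓
b·c: 5135/1584·6/5 + 11/14·21/4 + (-16/11)·31/6 = 1/2 ✓
b·c²: 5135/1584·36/25 + 11/14·441/16 + (-16/11)·961/36 = -198061/15840 ≠ 1/3 ⇒ order 2.
b·Ac: 11/14·18/5 + (-16/11)·29/4 = -2971/385 ≠ 1/6

2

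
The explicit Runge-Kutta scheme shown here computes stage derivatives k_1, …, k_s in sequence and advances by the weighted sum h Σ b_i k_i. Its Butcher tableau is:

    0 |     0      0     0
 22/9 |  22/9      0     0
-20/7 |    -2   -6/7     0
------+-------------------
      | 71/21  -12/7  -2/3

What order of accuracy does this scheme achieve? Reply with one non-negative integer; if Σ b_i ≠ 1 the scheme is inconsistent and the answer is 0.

b = (71/21, -12/7, -2/3)
c = (0, 22/9, -20/7)
Ac = (0, 0, -44/21)
Σ b_i: 71/21·1 + (-12/7)·1 + (-2/3)·1 = 1 ✓
b·c: (-12/7)·22/9 + (-2/3)·(-20/7) = -16/7 ≠ 1/2 ⇒ order 1.

1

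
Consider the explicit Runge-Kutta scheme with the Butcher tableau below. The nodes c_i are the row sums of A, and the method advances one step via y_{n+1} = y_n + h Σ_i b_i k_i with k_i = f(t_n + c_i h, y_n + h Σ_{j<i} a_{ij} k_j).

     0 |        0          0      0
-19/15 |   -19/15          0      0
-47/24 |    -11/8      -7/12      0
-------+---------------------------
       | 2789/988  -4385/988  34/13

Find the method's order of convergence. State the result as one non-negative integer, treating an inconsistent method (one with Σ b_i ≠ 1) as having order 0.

b = (2789/988, -4385/988, 34/13)
c = (0, -19/15, -47/24)
Ac = (0, 0, 133/180)
Σ b_i: 2789/988·1 + (-4385/988)·1 + 34/13·1 = 1 ✓
b·c: (-4385/988)·(-19/15) + 34/13·(-47/24) = 1/2 ✓
b·c²: (-4385/988)·361/225 + 34/13·2209/576 = 54461/18720 ≠ 1/3 ⇒ order 2.
b·Ac: 34/13·133/180 = 2261/1170 ≠ 1/6

2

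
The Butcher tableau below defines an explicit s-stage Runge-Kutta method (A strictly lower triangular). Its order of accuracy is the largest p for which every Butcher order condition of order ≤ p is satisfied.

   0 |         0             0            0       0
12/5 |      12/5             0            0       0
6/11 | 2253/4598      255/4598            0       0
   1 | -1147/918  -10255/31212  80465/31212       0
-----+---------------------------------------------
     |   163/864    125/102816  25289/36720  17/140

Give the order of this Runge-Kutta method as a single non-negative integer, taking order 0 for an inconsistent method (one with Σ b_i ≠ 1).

b = (163/864, 125/102816, 25289/36720, 17/140)
c = (0, 12/5, 6/11, 1)
Ac = (0, 0, 306/2299, 21/34)
Σ b_i: 163/864·1 + 125/102816·1 + 25289/36720·1 + 17/140·1 = 1 ✓
b·c: 125/102816·12/5 + 25289/36720·6/11 + 17/140·1 = 1/2 ✓
b·c²: 125/102816·144/25 + 25289/36720·36/121 + 17/140·1 = 1/3 ✓
b·Ac: 25289/36720·306/2299 + 17/140·21/34 = 1/6 ✓
b·c³: 125/102816·1728/125 + 25289/36720·216/1331 + 17/140·1 = 1/4 ✓
b·(c∘Ac): 25289/36720·1836/25289 + 17/140·21/34 = 1/8 ✓
b·Ac²: 25289/36720·3672/11495 + 17/140·(-287/255) = 1/12 ✓
b·A²c: 17/140·35/102 = 1/24 ✓; 4 stages ⇒ order 4.

4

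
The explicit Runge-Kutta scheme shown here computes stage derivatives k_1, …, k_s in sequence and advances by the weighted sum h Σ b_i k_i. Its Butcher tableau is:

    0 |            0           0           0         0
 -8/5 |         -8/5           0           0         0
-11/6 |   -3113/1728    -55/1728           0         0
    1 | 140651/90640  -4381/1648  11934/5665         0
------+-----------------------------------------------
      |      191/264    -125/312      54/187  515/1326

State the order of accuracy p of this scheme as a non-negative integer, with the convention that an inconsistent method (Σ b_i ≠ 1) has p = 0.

4

b = (191/264, -125/312, 54/187, 515/1326)
c = (0, -8/5, -11/6, 1)
Ac = (0, 0, 11/216, 403/1030)
Σ b_i: 191/264·1 + (-125/312)·1 + 54/187·1 + 515/1326·1 = 1 ✓
b·c: (-125/312)·(-8/5) + 54/187·(-11/6) + 515/1326·1 = 1/2 ✓
b·c²: (-125/312)·64/25 + 54/187·121/36 + 515/1326·1 = 1/3 ✓
b·Ac: 54/187·11/216 + 515/1326·403/1030 = 1/6 ✓
b·c³: (-125/312)·(-512/125) + 54/187·(-1331/216) + 515/1326·1 = 1/4 ✓
b·(c∘Ac): 54/187·(-121/1296) + 515/1326·403/1030 = 1/8 ✓
b·Ac²: 54/187·(-11/135) + 515/1326·1417/5150 = 1/12 ✓
b·A²c: 515/1326·221/2060 = 1/24 ✓; 4 stages ⇒ order 4.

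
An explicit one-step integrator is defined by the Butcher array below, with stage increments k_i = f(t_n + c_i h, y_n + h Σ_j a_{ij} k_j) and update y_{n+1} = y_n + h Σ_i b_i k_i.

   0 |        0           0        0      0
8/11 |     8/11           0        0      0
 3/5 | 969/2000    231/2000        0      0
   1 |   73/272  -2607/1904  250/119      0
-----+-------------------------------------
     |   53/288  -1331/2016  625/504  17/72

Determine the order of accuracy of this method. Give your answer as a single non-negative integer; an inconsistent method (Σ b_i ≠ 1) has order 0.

b = (53/288, -1331/2016, 625/504, 17/72)
c = (0, 8/11, 3/5, 1)
Ac = (0, 0, 21/250, 9/34)
Σ b_i: 53/288·1 + (-1331/2016)·1 + 625/504·1 + 17/72·1 = 1 ✓
b·c: (-1331/2016)·8/11 + 625/504·3/5 + 17/72·1 = 1/2 ✓
b·c²: (-1331/2016)·64/121 + 625/504·9/25 + 17/72·1 = 1/3 ✓
b·Ac: 625/504·21/250 + 17/72·9/34 = 1/6 ✓
b·c³: (-1331/2016)·512/1331 + 625/504·27/125 + 17/72·1 = 1/4 ✓
b·(c∘Ac): 625/504·63/1250 + 17/72·9/34 = 1/8 ✓
b·Ac²: 625/504·84/1375 + 17/72·6/187 = 1/12 ✓
b·A²c: 17/72·3/17 = 1/24 ✓; 4 stages ⇒ order 4.

4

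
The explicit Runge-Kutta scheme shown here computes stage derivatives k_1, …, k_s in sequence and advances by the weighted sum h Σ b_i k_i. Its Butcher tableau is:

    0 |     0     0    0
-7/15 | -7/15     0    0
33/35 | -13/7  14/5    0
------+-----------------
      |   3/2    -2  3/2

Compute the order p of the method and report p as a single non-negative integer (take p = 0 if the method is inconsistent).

b = (3/2, -2, 3/2)
c = (0, -7/15, 33/35)
Ac = (0, 0, -98/75)
Σ b_i: 3/2·1 + (-2)·1 + 3/2·1 = 1 ✓
b·c: (-2)·(-7/15) + 3/2·33/35 = 493/210 ≠ 1/2 ⇒ order 1.

1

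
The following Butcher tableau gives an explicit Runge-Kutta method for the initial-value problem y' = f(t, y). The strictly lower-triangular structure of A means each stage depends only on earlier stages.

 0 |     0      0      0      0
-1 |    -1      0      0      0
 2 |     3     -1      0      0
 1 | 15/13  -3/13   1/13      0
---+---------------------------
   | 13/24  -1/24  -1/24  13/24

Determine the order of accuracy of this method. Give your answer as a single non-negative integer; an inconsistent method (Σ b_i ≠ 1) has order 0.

b = (13/24, -1/24, -1/24, 13/24)
c = (0, -1, 2, 1)
Ac = (0, 0, 1, 5/13)
Σ b_i: 13/24·1 + (-1/24)·1 + (-1/24)·1 + 13/24·1 = 1 ✓
b·c: (-1/24)·(-1) + (-1/24)·2 + 13/24·1 = 1/2 ✓
b·c²: (-1/24)·1 + (-1/24)·4 + 13/24·1 = 1/3 ✓
b·Ac: (-1/24)·1 + 13/24·5/13 = 1/6 ✓
b·c³: (-1/24)·(-1) + (-1/24)·8 + 13/24·1 = 1/4 ✓
b·(c∘Ac): (-1/24)·2 + 13/24·5/13 = 1/8 ✓
b·Ac²: (-1/24)·(-1) + 13/24·1/13 = 1/12 ✓
b·A²c: 13/24·1/13 = 1/24 ✓; 4 stages ⇒ order 4.

4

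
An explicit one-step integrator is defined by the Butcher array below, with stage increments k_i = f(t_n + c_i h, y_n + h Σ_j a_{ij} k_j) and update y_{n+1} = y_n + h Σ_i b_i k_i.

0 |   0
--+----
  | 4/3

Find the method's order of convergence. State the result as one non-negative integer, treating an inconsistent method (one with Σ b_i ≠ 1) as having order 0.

0

b = (4/3)
c = (0)
Σ b_i: 4/3·1 = 4/3 ≠ 1 ⇒ order 0.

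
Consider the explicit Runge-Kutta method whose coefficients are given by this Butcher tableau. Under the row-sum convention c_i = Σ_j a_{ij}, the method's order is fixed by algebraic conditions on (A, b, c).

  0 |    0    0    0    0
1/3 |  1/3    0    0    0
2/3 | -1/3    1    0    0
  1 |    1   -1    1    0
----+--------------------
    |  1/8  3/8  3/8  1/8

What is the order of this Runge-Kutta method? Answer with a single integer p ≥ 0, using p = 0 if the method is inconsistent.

b = (1/8, 3/8, 3/8, 1/8)
c = (0, 1/3, 2/3, 1)
Ac = (0, 0, 1/3, 1/3)
Σ b_i: 1/8·1 + 3/8·1 + 3/8·1 + 1/8·1 = 1 ✓
b·c: 3/8·1/3 + 3/8·2/3 + 1/8·1 = 1/2 ✓
b·c²: 3/8·1/9 + 3/8·4/9 + 1/8·1 = 1/3 ✓
b·Ac: 3/8·1/3 + 1/8·1/3 = 1/6 ✓
b·c³: 3/8·1/27 + 3/8·8/27 + 1/8·1 = 1/4 ✓
b·(c∘Ac): 3/8·2/9 + 1/8·1/3 = 1/8 ✓
b·Ac²: 3/8·1/9 + 1/8·1/3 = 1/12 ✓
b·A²c: 1/8·1/3 = 1/24 ✓; 4 stages ⇒ order 4.

4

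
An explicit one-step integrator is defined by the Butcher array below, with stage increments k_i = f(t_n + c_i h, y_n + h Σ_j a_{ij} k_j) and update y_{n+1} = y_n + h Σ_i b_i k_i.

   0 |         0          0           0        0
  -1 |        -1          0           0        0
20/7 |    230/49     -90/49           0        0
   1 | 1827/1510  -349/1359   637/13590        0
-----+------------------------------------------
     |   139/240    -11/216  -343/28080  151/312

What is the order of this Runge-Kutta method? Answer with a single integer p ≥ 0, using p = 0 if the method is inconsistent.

4

b = (139/240, -11/216, -343/28080, 151/312)
c = (0, -1, 20/7, 1)
Ac = (0, 0, 90/49, 59/151)
Σ b_i: 139/240·1 + (-11/216)·1 + (-343/28080)·1 + 151/312·1 = 1 ✓
b·c: (-11/216)·(-1) + (-343/28080)·20/7 + 151/312·1 = 1/2 ✓
b·c²: (-11/216)·1 + (-343/28080)·400/49 + 151/312·1 = 1/3 ✓
b·Ac: (-343/28080)·90/49 + 151/312·59/151 = 1/6 ✓
b·c³: (-11/216)·(-1) + (-343/28080)·8000/343 + 151/312·1 = 1/4 ✓
b·(c∘Ac): (-343/28080)·1800/343 + 151/312·59/151 = 1/8 ✓
b·Ac²: (-343/28080)·(-90/49) + 151/312·19/151 = 1/12 ✓
b·A²c: 151/312·13/151 = 1/24 ✓; 4 stages ⇒ order 4.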